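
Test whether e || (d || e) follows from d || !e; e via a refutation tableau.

Initial set: {(d || !e); e; !(e || (d || e))}.
!(e || (d || e)): α-rule — add !e, !(d || e).
× closes — contains both e and !e.
All 1 branch closes.
Every branch closed, so the premises entail the conclusion.

Yes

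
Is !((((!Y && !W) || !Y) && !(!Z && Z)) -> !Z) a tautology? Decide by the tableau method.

Assume the negation and expand:
Initial set: {F !((((!Y && !W) || !Y) && !(!Z && Z)) -> !Z)}.
F !((((!Y && !W) || !Y) && !(!Z && Z)) -> !Z): β-rule — branch into F (((!Y && !W) || !Y) && !(!Z && Z))  //  T !Z.
  branch 1 (add F (((!Y && !W) || !Y) && !(!Z && Z))):
    F (((!Y && !W) || !Y) && !(!Z && Z)): β-rule — branch into F ((!Y && !W) || !Y)  //  F !(!Z && Z).
      branch 1.1 (add F ((!Y && !W) || !Y)):
        F ((!Y && !W) || !Y): α-rule — add F (!Y && !W), F !Y.
        F (!Y && !W): β-rule — branch into F !Y  //  F !W.
          branch 1.1.1 (add F !Y):
            ○ open, literals {Y=true}.
          branch 1.1.2 (add F !W):
            ○ open, literals {W=true, Y=true}.
      branch 1.2 (add F !(!Z && Z)):
        F !(!Z && Z): α-rule — add T !Z, T Z.
        × closes — contains both Z and !Z.
  branch 2 (add T !Z):
    ○ open, literals {Z=false}.
1 branch closed, 3 open.
An open branch gives a countermodel: Y=true (unmentioned atoms arbitrary); under it the original formula is false.

Not valid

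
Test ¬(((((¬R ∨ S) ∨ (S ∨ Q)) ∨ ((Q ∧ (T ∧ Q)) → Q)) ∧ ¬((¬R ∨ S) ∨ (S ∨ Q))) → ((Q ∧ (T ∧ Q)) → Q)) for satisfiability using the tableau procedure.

Initial set: {T ¬(((((¬R ∨ S) ∨ (S ∨ Q)) ∨ ((Q ∧ (T ∧ Q)) → Q)) ∧ ¬((¬R ∨ S) ∨ (S ∨ Q))) → ((Q ∧ (T ∧ Q)) → Q))}.
T ¬(((((¬R ∨ S) ∨ (S ∨ Q)) ∨ ((Q ∧ (T ∧ Q)) → Q)) ∧ ¬((¬R ∨ S) ∨ (S ∨ Q))) → ((Q ∧ (T ∧ Q)) → Q)): α-rule — add T ((((¬R ∨ S) ∨ (S ∨ Q)) ∨ ((Q ∧ (T ∧ Q)) → Q)) ∧ ¬((¬R ∨ S) ∨ (S ∨ Q))), F ((Q ∧ (T ∧ Q)) → Q).
T ((((¬R ∨ S) ∨ (S ∨ Q)) ∨ ((Q ∧ (T ∧ Q)) → Q)) ∧ ¬((¬R ∨ S) ∨ (S ∨ Q))): α-rule — add T (((¬R ∨ S) ∨ (S ∨ Q)) ∨ ((Q ∧ (T ∧ Q)) → Q)), T ¬((¬R ∨ S) ∨ (S ∨ Q)).
F ((Q ∧ (T ∧ Q)) → Q): α-rule — add T (Q ∧ (T ∧ Q)), F Q.
T ¬((¬R ∨ S) ∨ (S ∨ Q)): α-rule — add F (¬R ∨ S), F (S ∨ Q).
T (Q ∧ (T ∧ Q)): α-rule — add T Q, T (T ∧ Q).
× closes — contains both Q and ¬Q.
All 1 branch closes.
Every branch closed; the formula is unsatisfiable.

Unsatisfiable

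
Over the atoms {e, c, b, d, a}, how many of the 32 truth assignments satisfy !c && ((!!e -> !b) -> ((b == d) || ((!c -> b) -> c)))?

14

Initial set: {(!c && ((!!e -> !b) -> ((b == d) || ((!c -> b) -> c))))}.
(!c && ((!!e -> !b) -> ((b == d) || ((!c -> b) -> c)))): α-rule — add !c, ((!!e -> !b) -> ((b == d) || ((!c -> b) -> c))).
((!!e -> !b) -> ((b == d) || ((!c -> b) -> c))): β-rule — branch into !(!!e -> !b)  //  ((b == d) || ((!c -> b) -> c)).
  branch 1 (add !(!!e -> !b)):
    !(!!e -> !b): α-rule — add !!e, !!b.
    !!e: drop double negation, giving e.
    ○ open, literals {b=1, c=0, e=1}.
  branch 2 (add ((b == d) || ((!c -> b) -> c))):
    ((b == d) || ((!c -> b) -> c)): β-rule — branch into (b == d)  //  ((!c -> b) -> c).
      branch 2.1 (add (b == d)):
        (b == d): β-rule — branch into b, d  //  !b, !d.
          branch 2.1.1 (add b, d):
            ○ open, literals {b=1, c=0, d=1}.
          branch 2.1.2 (add !b, !d):
            ○ open, literals {b=0, c=0, d=0}.
      branch 2.2 (add ((!c -> b) -> c)):
        ((!c -> b) -> c): β-rule — branch into !(!c -> b)  //  c.
          branch 2.2.1 (add !(!c -> b)):
            !(!c -> b): α-rule — add !c, !b.
            ○ open, literals {b=0, c=0}.
          branch 2.2.2 (add c):
            × closes — contains both c and !c.
1 branch closed, 4 open.
Each open branch fixes some atoms; the unmentioned ones are free. Counting distinct full assignments: branch {b=1, c=0, e=1} (d, a) contributes 4 new; branch {b=1, c=0, d=1} (e, a) contributes 2 new; branch {b=0, c=0, d=0} (e, a) contributes 4 new; branch {b=0, c=0} (e, d, a) contributes 4 new. Total: 14.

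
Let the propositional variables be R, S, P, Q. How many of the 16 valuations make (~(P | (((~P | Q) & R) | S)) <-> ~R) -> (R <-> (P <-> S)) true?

10

Initial set: {((~(P | (((~P | Q) & R) | S)) <-> ~R) -> (R <-> (P <-> S)))}.
((~(P | (((~P | Q) & R) | S)) <-> ~R) -> (R <-> (P <-> S))): β-rule — branch into ~(~(P | (((~P | Q) & R) | S)) <-> ~R)  //  (R <-> (P <-> S)).
  branch 1 (add ~(~(P | (((~P | Q) & R) | S)) <-> ~R)):
    ~(~(P | (((~P | Q) & R) | S)) <-> ~R): β-rule — branch into ~(P | (((~P | Q) & R) | S)), ~~R  //  ~~(P | (((~P | Q) & R) | S)), ~R.
      branch 1.1 (add ~(P | (((~P | Q) & R) | S)), ~~R):
        ~(P | (((~P | Q) & R) | S)): α-rule — add ~P, ~(((~P | Q) & R) | S).
        ~(((~P | Q) & R) | S): α-rule — add ~((~P | Q) & R), ~S.
        ~((~P | Q) & R): β-rule — branch into ~(~P | Q)  //  ~R.
          branch 1.1.1 (add ~(~P | Q)):
            ~(~P | Q): α-rule — add ~~P, ~Q.
            × closes — contains both P and ~P.
          branch 1.1.2 (add ~R):
            × closes — contains both R and ~R.
      branch 1.2 (add ~~(P | (((~P | Q) & R) | S)), ~R):
        ~~(P | (((~P | Q) & R) | S)): β-rule — branch into P  //  (((~P | Q) & R) | S).
          branch 1.2.1 (add P):
            ○ open, literals {P=1, R=0}.
          branch 1.2.2 (add (((~P | Q) & R) | S)):
            (((~P | Q) & R) | S): β-rule — branch into ((~P | Q) & R)  //  S.
              branch 1.2.2.1 (add ((~P | Q) & R)):
                ((~P | Q) & R): α-rule — add (~P | Q), R.
                × closes — contains both R and ~R.
              branch 1.2.2.2 (add S):
                ○ open, literals {R=0, S=1}.
  branch 2 (add (R <-> (P <-> S))):
    (R <-> (P <-> S)): β-rule — branch into R, (P <-> S)  //  ~R, ~(P <-> S).
      branch 2.1 (add R, (P <-> S)):
        (P <-> S): β-rule — branch into P, S  //  ~P, ~S.
          branch 2.1.1 (add P, S):
            ○ open, literals {P=1, R=1, S=1}.
          branch 2.1.2 (add ~P, ~S):
            ○ open, literals {P=0, R=1, S=0}.
      branch 2.2 (add ~R, ~(P <-> S)):
        ~(P <-> S): β-rule — branch into P, ~S  //  ~P, S.
          branch 2.2.1 (add P, ~S):
            ○ open, literals {P=1, R=0, S=0}.
          branch 2.2.2 (add ~P, S):
            ○ open, literals {P=0, R=0, S=1}.
3 branches closed, 6 open.
Each open branch fixes some atoms; the unmentioned ones are free. Counting distinct full assignments: branch {P=1, R=0} (S, Q) contributes 4 new; branch {R=0, S=1} (P, Q) contributes 2 new; branch {P=1, R=1, S=1} (Q) contributes 2 new; branch {P=0, R=1, S=0} (Q) contributes 2 new; branch {P=1, R=0, S=0} (Q) contributes 0 new; branch {P=0, R=0, S=1} (Q) contributes 0 new. Total: 10.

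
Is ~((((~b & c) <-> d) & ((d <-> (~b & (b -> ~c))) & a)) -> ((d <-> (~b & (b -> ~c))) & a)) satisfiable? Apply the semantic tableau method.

Initial set: {T ~((((~b & c) <-> d) & ((d <-> (~b & (b -> ~c))) & a)) -> ((d <-> (~b & (b -> ~c))) & a))}.
T ~((((~b & c) <-> d) & ((d <-> (~b & (b -> ~c))) & a)) -> ((d <-> (~b & (b -> ~c))) & a)): α-rule — add T (((~b & c) <-> d) & ((d <-> (~b & (b -> ~c))) & a)), F ((d <-> (~b & (b -> ~c))) & a).
T (((~b & c) <-> d) & ((d <-> (~b & (b -> ~c))) & a)): α-rule — add T ((~b & c) <-> d), T ((d <-> (~b & (b -> ~c))) & a).
T ((d <-> (~b & (b -> ~c))) & a): α-rule — add T (d <-> (~b & (b -> ~c))), T a.
F ((d <-> (~b & (b -> ~c))) & a): β-rule — branch into F (d <-> (~b & (b -> ~c)))  //  F a.
  branch 1 (add F (d <-> (~b & (b -> ~c)))):
    T ((~b & c) <-> d): β-rule — branch into T (~b & c), T d  //  F (~b & c), F d.
      branch 1.1 (add T (~b & c), T d):
        T (~b & c): α-rule — add T ~b, T c.
        T (d <-> (~b & (b -> ~c))): β-rule — branch into T d, T (~b & (b -> ~c))  //  F d, F (~b & (b -> ~c)).
          branch 1.1.1 (add T d, T (~b & (b -> ~c))):
            T (~b & (b -> ~c)): α-rule — add T ~b, T (b -> ~c).
            F (d <-> (~b & (b -> ~c))): β-rule — branch into T d, F (~b & (b -> ~c))  //  F d, T (~b & (b -> ~c)).
              branch 1.1.1.1 (add T d, F (~b & (b -> ~c))):
                T (b -> ~c): β-rule — branch into F b  //  T ~c.
                  branch 1.1.1.1.1 (add F b):
                    F (~b & (b -> ~c)): β-rule — branch into F ~b  //  F (b -> ~c).
                      branch 1.1.1.1.1.1 (add F ~b):
                        × closes — contains both b and ~b.
                      branch 1.1.1.1.1.2 (add F (b -> ~c)):
                        F (b -> ~c): α-rule — add T b, F ~c.
                        × closes — contains both b and ~b.
                  branch 1.1.1.1.2 (add T ~c):
                    × closes — contains both c and ~c.
              branch 1.1.1.2 (add F d, T (~b & (b -> ~c))):
                × closes — contains both d and ~d.
          branch 1.1.2 (add F d, F (~b & (b -> ~c))):
            × closes — contains both d and ~d.
      branch 1.2 (add F (~b & c), F d):
        T (d <-> (~b & (b -> ~c))): β-rule — branch into T d, T (~b & (b -> ~c))  //  F d, F (~b & (b -> ~c)).
          branch 1.2.1 (add T d, T (~b & (b -> ~c))):
            × closes — contains both d and ~d.
          branch 1.2.2 (add F d, F (~b & (b -> ~c))):
            F (d <-> (~b & (b -> ~c))): β-rule — branch into T d, F (~b & (b -> ~c))  //  F d, T (~b & (b -> ~c)).
              branch 1.2.2.1 (add T d, F (~b & (b -> ~c))):
                × closes — contains both d and ~d.
              branch 1.2.2.2 (add F d, T (~b & (b -> ~c))):
                T (~b & (b -> ~c)): α-rule — add T ~b, T (b -> ~c).
                F (~b & c): β-rule — branch into F ~b  //  F c.
                  branch 1.2.2.2.1 (add F ~b):
                    × closes — contains both b and ~b.
                  branch 1.2.2.2.2 (add F c):
                    F (~b & (b -> ~c)): β-rule — branch into F ~b  //  F (b -> ~c).
                      branch 1.2.2.2.2.1 (add F ~b):
                        × closes — contains both b and ~b.
                      branch 1.2.2.2.2.2 (add F (b -> ~c)):
                        F (b -> ~c): α-rule — add T b, F ~c.
                        × closes — contains both b and ~b.
  branch 2 (add F a):
    × closes — contains both a and ~a.
All 11 branches close.
Every branch closed; the formula is unsatisfiable.

Unsatisfiable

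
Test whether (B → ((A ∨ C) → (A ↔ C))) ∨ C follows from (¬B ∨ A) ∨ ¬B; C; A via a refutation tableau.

Yes

Initial set: {T ((¬B ∨ A) ∨ ¬B); T C; T A; F ((B → ((A ∨ C) → (A ↔ C))) ∨ C)}.
F ((B → ((A ∨ C) → (A ↔ C))) ∨ C): α-rule — add F (B → ((A ∨ C) → (A ↔ C))), F C.
× closes — contains both C and ¬C.
All 1 branch closes.
Every branch closed, so the premises entail the conclusion.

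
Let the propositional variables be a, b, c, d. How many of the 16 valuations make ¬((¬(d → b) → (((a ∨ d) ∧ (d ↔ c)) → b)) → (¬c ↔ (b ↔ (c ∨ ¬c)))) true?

8

Initial set: {¬((¬(d → b) → (((a ∨ d) ∧ (d ↔ c)) → b)) → (¬c ↔ (b ↔ (c ∨ ¬c))))}.
¬((¬(d → b) → (((a ∨ d) ∧ (d ↔ c)) → b)) → (¬c ↔ (b ↔ (c ∨ ¬c)))): α-rule — add (¬(d → b) → (((a ∨ d) ∧ (d ↔ c)) → b)), ¬(¬c ↔ (b ↔ (c ∨ ¬c))).
(¬(d → b) → (((a ∨ d) ∧ (d ↔ c)) → b)): β-rule — branch into ¬¬(d → b)  //  (((a ∨ d) ∧ (d ↔ c)) → b).
  branch 1 (add ¬¬(d → b)):
    ¬(¬c ↔ (b ↔ (c ∨ ¬c))): β-rule — branch into ¬c, ¬(b ↔ (c ∨ ¬c))  //  ¬¬c, (b ↔ (c ∨ ¬c)).
      branch 1.1 (add ¬c, ¬(b ↔ (c ∨ ¬c))):
        ¬¬(d → b): β-rule — branch into ¬d  //  b.
          branch 1.1.1 (add ¬d):
            ¬(b ↔ (c ∨ ¬c)): β-rule — branch into b, ¬(c ∨ ¬c)  //  ¬b, (c ∨ ¬c).
              branch 1.1.1.1 (add b, ¬(c ∨ ¬c)):
                ¬(c ∨ ¬c): α-rule — add ¬c, ¬¬c.
                × closes — contains both c and ¬c.
              branch 1.1.1.2 (add ¬b, (c ∨ ¬c)):
                (c ∨ ¬c): β-rule — branch into c  //  ¬c.
                  branch 1.1.1.2.1 (add c):
                    × closes — contains both c and ¬c.
                  branch 1.1.1.2.2 (add ¬c):
                    ○ open, literals {b=F, c=F, d=F}.
          branch 1.1.2 (add b):
            ¬(b ↔ (c ∨ ¬c)): β-rule — branch into b, ¬(c ∨ ¬c)  //  ¬b, (c ∨ ¬c).
              branch 1.1.2.1 (add b, ¬(c ∨ ¬c)):
                ¬(c ∨ ¬c): α-rule — add ¬c, ¬¬c.
                × closes — contains both c and ¬c.
              branch 1.1.2.2 (add ¬b, (c ∨ ¬c)):
                × closes — contains both b and ¬b.
      branch 1.2 (add ¬¬c, (b ↔ (c ∨ ¬c))):
        ¬¬(d → b): β-rule — branch into ¬d  //  b.
          branch 1.2.1 (add ¬d):
            (b ↔ (c ∨ ¬c)): β-rule — branch into b, (c ∨ ¬c)  //  ¬b, ¬(c ∨ ¬c).
              branch 1.2.1.1 (add b, (c ∨ ¬c)):
                (c ∨ ¬c): β-rule — branch into c  //  ¬c.
                  branch 1.2.1.1.1 (add c):
                    ○ open, literals {b=T, c=T, d=F}.
                  branch 1.2.1.1.2 (add ¬c):
                    × closes — contains both c and ¬c.
              branch 1.2.1.2 (add ¬b, ¬(c ∨ ¬c)):
                ¬(c ∨ ¬c): α-rule — add ¬c, ¬¬c.
                × closes — contains both c and ¬c.
          branch 1.2.2 (add b):
            (b ↔ (c ∨ ¬c)): β-rule — branch into b, (c ∨ ¬c)  //  ¬b, ¬(c ∨ ¬c).
              branch 1.2.2.1 (add b, (c ∨ ¬c)):
                (c ∨ ¬c): β-rule — branch into c  //  ¬c.
                  branch 1.2.2.1.1 (add c):
                    ○ open, literals {b=T, c=T}.
                  branch 1.2.2.1.2 (add ¬c):
                    × closes — contains both c and ¬c.
              branch 1.2.2.2 (add ¬b, ¬(c ∨ ¬c)):
                × closes — contains both b and ¬b.
  branch 2 (add (((a ∨ d) ∧ (d ↔ c)) → b)):
    ¬(¬c ↔ (b ↔ (c ∨ ¬c))): β-rule — branch into ¬c, ¬(b ↔ (c ∨ ¬c))  //  ¬¬c, (b ↔ (c ∨ ¬c)).
      branch 2.1 (add ¬c, ¬(b ↔ (c ∨ ¬c))):
        (((a ∨ d) ∧ (d ↔ c)) → b): β-rule — branch into ¬((a ∨ d) ∧ (d ↔ c))  //  b.
          branch 2.1.1 (add ¬((a ∨ d) ∧ (d ↔ c))):
            ¬(b ↔ (c ∨ ¬c)): β-rule — branch into b, ¬(c ∨ ¬c)  //  ¬b, (c ∨ ¬c).
              branch 2.1.1.1 (add b, ¬(c ∨ ¬c)):
                ¬(c ∨ ¬c): α-rule — add ¬c, ¬¬c.
                × closes — contains both c and ¬c.
              branch 2.1.1.2 (add ¬b, (c ∨ ¬c)):
                ¬((a ∨ d) ∧ (d ↔ c)): β-rule — branch into ¬(a ∨ d)  //  ¬(d ↔ c).
                  branch 2.1.1.2.1 (add ¬(a ∨ d)):
                    ¬(a ∨ d): α-rule — add ¬a, ¬d.
                    (c ∨ ¬c): β-rule — branch into c  //  ¬c.
                      branch 2.1.1.2.1.1 (add c):
                        × closes — contains both c and ¬c.
                      branch 2.1.1.2.1.2 (add ¬c):
                        ○ open, literals {a=F, b=F, c=F, d=F}.
                  branch 2.1.1.2.2 (add ¬(d ↔ c)):
                    (c ∨ ¬c): β-rule — branch into c  //  ¬c.
                      branch 2.1.1.2.2.1 (add c):
                        × closes — contains both c and ¬c.
                      branch 2.1.1.2.2.2 (add ¬c):
                        ¬(d ↔ c): β-rule — branch into d, ¬c  //  ¬d, c.
                          branch 2.1.1.2.2.2.1 (add d, ¬c):
                            ○ open, literals {b=F, c=F, d=T}.
                          branch 2.1.1.2.2.2.2 (add ¬d, c):
                            × closes — contains both c and ¬c.
          branch 2.1.2 (add b):
            ¬(b ↔ (c ∨ ¬c)): β-rule — branch into b, ¬(c ∨ ¬c)  //  ¬b, (c ∨ ¬c).
              branch 2.1.2.1 (add b, ¬(c ∨ ¬c)):
                ¬(c ∨ ¬c): α-rule — add ¬c, ¬¬c.
                × closes — contains both c and ¬c.
              branch 2.1.2.2 (add ¬b, (c ∨ ¬c)):
                × closes — contains both b and ¬b.
      branch 2.2 (add ¬¬c, (b ↔ (c ∨ ¬c))):
        (((a ∨ d) ∧ (d ↔ c)) → b): β-rule — branch into ¬((a ∨ d) ∧ (d ↔ c))  //  b.
          branch 2.2.1 (add ¬((a ∨ d) ∧ (d ↔ c))):
            (b ↔ (c ∨ ¬c)): β-rule — branch into b, (c ∨ ¬c)  //  ¬b, ¬(c ∨ ¬c).
              branch 2.2.1.1 (add b, (c ∨ ¬c)):
                ¬((a ∨ d) ∧ (d ↔ c)): β-rule — branch into ¬(a ∨ d)  //  ¬(d ↔ c).
                  branch 2.2.1.1.1 (add ¬(a ∨ d)):
                    ¬(a ∨ d): α-rule — add ¬a, ¬d.
                    (c ∨ ¬c): β-rule — branch into c  //  ¬c.
                      branch 2.2.1.1.1.1 (add c):
                        ○ open, literals {a=F, b=T, c=T, d=F}.
                      branch 2.2.1.1.1.2 (add ¬c):
                        × closes — contains both c and ¬c.
                  branch 2.2.1.1.2 (add ¬(d ↔ c)):
                    (c ∨ ¬c): β-rule — branch into c  //  ¬c.
                      branch 2.2.1.1.2.1 (add c):
                        ¬(d ↔ c): β-rule — branch into d, ¬c  //  ¬d, c.
                          branch 2.2.1.1.2.1.1 (add d, ¬c):
                            × closes — contains both c and ¬c.
                          branch 2.2.1.1.2.1.2 (add ¬d, c):
                            ○ open, literals {b=T, c=T, d=F}.
                      branch 2.2.1.1.2.2 (add ¬c):
                        × closes — contains both c and ¬c.
              branch 2.2.1.2 (add ¬b, ¬(c ∨ ¬c)):
                ¬(c ∨ ¬c): α-rule — add ¬c, ¬¬c.
                × closes — contains both c and ¬c.
          branch 2.2.2 (add b):
            (b ↔ (c ∨ ¬c)): β-rule — branch into b, (c ∨ ¬c)  //  ¬b, ¬(c ∨ ¬c).
              branch 2.2.2.1 (add b, (c ∨ ¬c)):
                (c ∨ ¬c): β-rule — branch into c  //  ¬c.
                  branch 2.2.2.1.1 (add c):
                    ○ open, literals {b=T, c=T}.
                  branch 2.2.2.1.2 (add ¬c):
                    × closes — contains both c and ¬c.
              branch 2.2.2.2 (add ¬b, ¬(c ∨ ¬c)):
                × closes — contains both b and ¬b.
20 branches closed, 8 open.
Each open branch fixes some atoms; the unmentioned ones are free. Counting distinct full assignments: branch {b=F, c=F, d=F} (a) contributes 2 new; branch {b=T, c=T, d=F} (a) contributes 2 new; branch {b=T, c=T} (a, d) contributes 2 new; branch {a=F, b=F, c=F, d=F} (none free) contributes 0 new; branch {b=F, c=F, d=T} (a) contributes 2 new; branch {a=F, b=T, c=T, d=F} (none free) contributes 0 new; branch {b=T, c=T, d=F} (a) contributes 0 new; branch {b=T, c=T} (a, d) contributes 0 new. Total: 8.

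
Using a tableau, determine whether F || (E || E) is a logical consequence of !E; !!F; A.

Initial set: {!E; !!F; A; !(F || (E || E))}.
!!F: drop double negation, giving F.
!(F || (E || E)): α-rule — add !F, !(E || E).
× closes — contains both F and !F.
All 1 branch closes.
Every branch closed, so the premises entail the conclusion.

Yes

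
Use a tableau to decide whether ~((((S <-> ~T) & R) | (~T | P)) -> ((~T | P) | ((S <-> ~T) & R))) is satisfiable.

Initial set: {~((((S <-> ~T) & R) | (~T | P)) -> ((~T | P) | ((S <-> ~T) & R)))}.
~((((S <-> ~T) & R) | (~T | P)) -> ((~T | P) | ((S <-> ~T) & R))): α-rule — add (((S <-> ~T) & R) | (~T | P)), ~((~T | P) | ((S <-> ~T) & R)).
~((~T | P) | ((S <-> ~T) & R)): α-rule — add ~(~T | P), ~((S <-> ~T) & R).
~(~T | P): α-rule — add ~~T, ~P.
(((S <-> ~T) & R) | (~T | P)): β-rule — branch into ((S <-> ~T) & R)  //  (~T | P).
  branch 1 (add ((S <-> ~T) & R)):
    ((S <-> ~T) & R): α-rule — add (S <-> ~T), R.
    ~((S <-> ~T) & R): β-rule — branch into ~(S <-> ~T)  //  ~R.
      branch 1.1 (add ~(S <-> ~T)):
        (S <-> ~T): β-rule — branch into S, ~T  //  ~S, ~~T.
          branch 1.1.1 (add S, ~T):
            × closes — contains both T and ~T.
          branch 1.1.2 (add ~S, ~~T):
            ~(S <-> ~T): β-rule — branch into S, ~~T  //  ~S, ~T.
              branch 1.1.2.1 (add S, ~~T):
                × closes — contains both S and ~S.
              branch 1.1.2.2 (add ~S, ~T):
                × closes — contains both T and ~T.
      branch 1.2 (add ~R):
        × closes — contains both R and ~R.
  branch 2 (add (~T | P)):
    ~((S <-> ~T) & R): β-rule — branch into ~(S <-> ~T)  //  ~R.
      branch 2.1 (add ~(S <-> ~T)):
        (~T | P): β-rule — branch into ~T  //  P.
          branch 2.1.1 (add ~T):
            × closes — contains both T and ~T.
          branch 2.1.2 (add P):
            × closes — contains both P and ~P.
      branch 2.2 (add ~R):
        (~T | P): β-rule — branch into ~T  //  P.
          branch 2.2.1 (add ~T):
            × closes — contains both T and ~T.
          branch 2.2.2 (add P):
            × closes — contains both P and ~P.
All 8 branches close.
Every branch closed; the formula is unsatisfiable.

Unsatisfiable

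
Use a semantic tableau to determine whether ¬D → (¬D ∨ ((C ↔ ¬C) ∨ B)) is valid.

Valid

Assume the negation and expand:
Initial set: {¬(¬D → (¬D ∨ ((C ↔ ¬C) ∨ B)))}.
¬(¬D → (¬D ∨ ((C ↔ ¬C) ∨ B))): α-rule — add ¬D, ¬(¬D ∨ ((C ↔ ¬C) ∨ B)).
¬(¬D ∨ ((C ↔ ¬C) ∨ B)): α-rule — add ¬¬D, ¬((C ↔ ¬C) ∨ B).
× closes — contains both D and ¬D.
All 1 branch closes.
Every branch closed, so the negation is unsatisfiable and the formula is valid.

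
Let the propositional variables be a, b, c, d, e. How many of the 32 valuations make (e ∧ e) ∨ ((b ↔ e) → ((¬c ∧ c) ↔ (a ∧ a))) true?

28

Initial set: {((e ∧ e) ∨ ((b ↔ e) → ((¬c ∧ c) ↔ (a ∧ a))))}.
((e ∧ e) ∨ ((b ↔ e) → ((¬c ∧ c) ↔ (a ∧ a)))): β-rule — branch into (e ∧ e)  //  ((b ↔ e) → ((¬c ∧ c) ↔ (a ∧ a))).
  branch 1 (add (e ∧ e)):
    (e ∧ e): α-rule — add e, e.
    ○ open, literals {e=true}.
  branch 2 (add ((b ↔ e) → ((¬c ∧ c) ↔ (a ∧ a)))):
    ((b ↔ e) → ((¬c ∧ c) ↔ (a ∧ a))): β-rule — branch into ¬(b ↔ e)  //  ((¬c ∧ c) ↔ (a ∧ a)).
      branch 2.1 (add ¬(b ↔ e)):
        ¬(b ↔ e): β-rule — branch into b, ¬e  //  ¬b, e.
          branch 2.1.1 (add b, ¬e):
            ○ open, literals {b=true, e=false}.
          branch 2.1.2 (add ¬b, e):
            ○ open, literals {b=false, e=true}.
      branch 2.2 (add ((¬c ∧ c) ↔ (a ∧ a))):
        ((¬c ∧ c) ↔ (a ∧ a)): β-rule — branch into (¬c ∧ c), (a ∧ a)  //  ¬(¬c ∧ c), ¬(a ∧ a).
          branch 2.2.1 (add (¬c ∧ c), (a ∧ a)):
            (¬c ∧ c): α-rule — add ¬c, c.
            × closes — contains both c and ¬c.
          branch 2.2.2 (add ¬(¬c ∧ c), ¬(a ∧ a)):
            ¬(¬c ∧ c): β-rule — branch into ¬¬c  //  ¬c.
              branch 2.2.2.1 (add ¬¬c):
                ¬(a ∧ a): β-rule — branch into ¬a  //  ¬a.
                  branch 2.2.2.1.1 (add ¬a):
                    ○ open, literals {a=false, c=true}.
                  branch 2.2.2.1.2 (add ¬a):
                    ○ open, literals {a=false, c=true}.
              branch 2.2.2.2 (add ¬c):
                ¬(a ∧ a): β-rule — branch into ¬a  //  ¬a.
                  branch 2.2.2.2.1 (add ¬a):
                    ○ open, literals {a=false, c=false}.
                  branch 2.2.2.2.2 (add ¬a):
                    ○ open, literals {a=false, c=false}.
1 branch closed, 7 open.
Each open branch fixes some atoms; the unmentioned ones are free. Counting distinct full assignments: branch {e=true} (a, b, c, d) contributes 16 new; branch {b=true, e=false} (a, c, d) contributes 8 new; branch {b=false, e=true} (a, c, d) contributes 0 new; branch {a=false, c=true} (b, d, e) contributes 2 new; branch {a=false, c=true} (b, d, e) contributes 0 new; branch {a=false, c=false} (b, d, e) contributes 2 new; branch {a=false, c=false} (b, d, e) contributes 0 new. Total: 28.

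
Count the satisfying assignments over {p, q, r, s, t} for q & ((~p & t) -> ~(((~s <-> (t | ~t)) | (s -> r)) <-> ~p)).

13

Initial set: {(q & ((~p & t) -> ~(((~s <-> (t | ~t)) | (s -> r)) <-> ~p)))}.
(q & ((~p & t) -> ~(((~s <-> (t | ~t)) | (s -> r)) <-> ~p))): α-rule — add q, ((~p & t) -> ~(((~s <-> (t | ~t)) | (s -> r)) <-> ~p)).
((~p & t) -> ~(((~s <-> (t | ~t)) | (s -> r)) <-> ~p)): β-rule — branch into ~(~p & t)  //  ~(((~s <-> (t | ~t)) | (s -> r)) <-> ~p).
  branch 1 (add ~(~p & t)):
    ~(~p & t): β-rule — branch into ~~p  //  ~t.
      branch 1.1 (add ~~p):
        ○ open, literals {p=T, q=T}.
      branch 1.2 (add ~t):
        ○ open, literals {q=T, t=F}.
  branch 2 (add ~(((~s <-> (t | ~t)) | (s -> r)) <-> ~p)):
    ~(((~s <-> (t | ~t)) | (s -> r)) <-> ~p): β-rule — branch into ((~s <-> (t | ~t)) | (s -> r)), ~~p  //  ~((~s <-> (t | ~t)) | (s -> r)), ~p.
      branch 2.1 (add ((~s <-> (t | ~t)) | (s -> r)), ~~p):
        ((~s <-> (t | ~t)) | (s -> r)): β-rule — branch into (~s <-> (t | ~t))  //  (s -> r).
          branch 2.1.1 (add (~s <-> (t | ~t))):
            (~s <-> (t | ~t)): β-rule — branch into ~s, (t | ~t)  //  ~~s, ~(t | ~t).
              branch 2.1.1.1 (add ~s, (t | ~t)):
                (t | ~t): β-rule — branch into t  //  ~t.
                  branch 2.1.1.1.1 (add t):
                    ○ open, literals {p=T, q=T, s=F, t=T}.
                  branch 2.1.1.1.2 (add ~t):
                    ○ open, literals {p=T, q=T, s=F, t=F}.
              branch 2.1.1.2 (add ~~s, ~(t | ~t)):
                ~(t | ~t): α-rule — add ~t, ~~t.
                × closes — contains both t and ~t.
          branch 2.1.2 (add (s -> r)):
            (s -> r): β-rule — branch into ~s  //  r.
              branch 2.1.2.1 (add ~s):
                ○ open, literals {p=T, q=T, s=F}.
              branch 2.1.2.2 (add r):
                ○ open, literals {p=T, q=T, r=T}.
      branch 2.2 (add ~((~s <-> (t | ~t)) | (s -> r)), ~p):
        ~((~s <-> (t | ~t)) | (s -> r)): α-rule — add ~(~s <-> (t | ~t)), ~(s -> r).
        ~(s -> r): α-rule — add s, ~r.
        ~(~s <-> (t | ~t)): β-rule — branch into ~s, ~(t | ~t)  //  ~~s, (t | ~t).
          branch 2.2.1 (add ~s, ~(t | ~t)):
            × closes — contains both s and ~s.
          branch 2.2.2 (add ~~s, (t | ~t)):
            (t | ~t): β-rule — branch into t  //  ~t.
              branch 2.2.2.1 (add t):
                ○ open, literals {p=F, q=T, r=F, s=T, t=T}.
              branch 2.2.2.2 (add ~t):
                ○ open, literals {p=F, q=T, r=F, s=T, t=F}.
2 branches closed, 8 open.
Each open branch fixes some atoms; the unmentioned ones are free. Counting distinct full assignments: branch {p=T, q=T} (r, s, t) contributes 8 new; branch {q=T, t=F} (p, r, s) contributes 4 new; branch {p=T, q=T, s=F, t=T} (r) contributes 0 new; branch {p=T, q=T, s=F, t=F} (r) contributes 0 new; branch {p=T, q=T, s=F} (r, t) contributes 0 new; branch {p=T, q=T, r=T} (s, t) contributes 0 new; branch {p=F, q=T, r=F, s=T, t=T} (none free) contributes 1 new; branch {p=F, q=T, r=F, s=T, t=F} (none free) contributes 0 new. Total: 13.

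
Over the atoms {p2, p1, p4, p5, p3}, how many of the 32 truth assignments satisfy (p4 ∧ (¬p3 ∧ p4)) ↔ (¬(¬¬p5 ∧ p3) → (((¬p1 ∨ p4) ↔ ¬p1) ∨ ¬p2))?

7

Initial set: {((p4 ∧ (¬p3 ∧ p4)) ↔ (¬(¬¬p5 ∧ p3) → (((¬p1 ∨ p4) ↔ ¬p1) ∨ ¬p2)))}.
((p4 ∧ (¬p3 ∧ p4)) ↔ (¬(¬¬p5 ∧ p3) → (((¬p1 ∨ p4) ↔ ¬p1) ∨ ¬p2))): β-rule — branch into (p4 ∧ (¬p3 ∧ p4)), (¬(¬¬p5 ∧ p3) → (((¬p1 ∨ p4) ↔ ¬p1) ∨ ¬p2))  //  ¬(p4 ∧ (¬p3 ∧ p4)), ¬(¬(¬¬p5 ∧ p3) → (((¬p1 ∨ p4) ↔ ¬p1) ∨ ¬p2)).
  branch 1 (add (p4 ∧ (¬p3 ∧ p4)), (¬(¬¬p5 ∧ p3) → (((¬p1 ∨ p4) ↔ ¬p1) ∨ ¬p2))):
    (p4 ∧ (¬p3 ∧ p4)): α-rule — add p4, (¬p3 ∧ p4).
    (¬p3 ∧ p4): α-rule — add ¬p3, p4.
    (¬(¬¬p5 ∧ p3) → (((¬p1 ∨ p4) ↔ ¬p1) ∨ ¬p2)): β-rule — branch into ¬¬(¬¬p5 ∧ p3)  //  (((¬p1 ∨ p4) ↔ ¬p1) ∨ ¬p2).
      branch 1.1 (add ¬¬(¬¬p5 ∧ p3)):
        ¬¬(¬¬p5 ∧ p3): α-rule — add ¬¬p5, p3.
        × closes — contains both p3 and ¬p3.
      branch 1.2 (add (((¬p1 ∨ p4) ↔ ¬p1) ∨ ¬p2)):
        (((¬p1 ∨ p4) ↔ ¬p1) ∨ ¬p2): β-rule — branch into ((¬p1 ∨ p4) ↔ ¬p1)  //  ¬p2.
          branch 1.2.1 (add ((¬p1 ∨ p4) ↔ ¬p1)):
            ((¬p1 ∨ p4) ↔ ¬p1): β-rule — branch into (¬p1 ∨ p4), ¬p1  //  ¬(¬p1 ∨ p4), ¬¬p1.
              branch 1.2.1.1 (add (¬p1 ∨ p4), ¬p1):
                (¬p1 ∨ p4): β-rule — branch into ¬p1  //  p4.
                  branch 1.2.1.1.1 (add ¬p1):
                    ○ open, literals {p1=0, p3=0, p4=1}.
                  branch 1.2.1.1.2 (add p4):
                    ○ open, literals {p1=0, p3=0, p4=1}.
              branch 1.2.1.2 (add ¬(¬p1 ∨ p4), ¬¬p1):
                ¬(¬p1 ∨ p4): α-rule — add ¬¬p1, ¬p4.
                × closes — contains both p4 and ¬p4.
          branch 1.2.2 (add ¬p2):
            ○ open, literals {p2=0, p3=0, p4=1}.
  branch 2 (add ¬(p4 ∧ (¬p3 ∧ p4)), ¬(¬(¬¬p5 ∧ p3) → (((¬p1 ∨ p4) ↔ ¬p1) ∨ ¬p2))):
    ¬(¬(¬¬p5 ∧ p3) → (((¬p1 ∨ p4) ↔ ¬p1) ∨ ¬p2)): α-rule — add ¬(¬¬p5 ∧ p3), ¬(((¬p1 ∨ p4) ↔ ¬p1) ∨ ¬p2).
    ¬(((¬p1 ∨ p4) ↔ ¬p1) ∨ ¬p2): α-rule — add ¬((¬p1 ∨ p4) ↔ ¬p1), ¬¬p2.
    ¬(p4 ∧ (¬p3 ∧ p4)): β-rule — branch into ¬p4  //  ¬(¬p3 ∧ p4).
      branch 2.1 (add ¬p4):
        ¬(¬¬p5 ∧ p3): β-rule — branch into ¬¬¬p5  //  ¬p3.
          branch 2.1.1 (add ¬¬¬p5):
            ¬¬¬p5: drop double negation, giving ¬p5.
            ¬((¬p1 ∨ p4) ↔ ¬p1): β-rule — branch into (¬p1 ∨ p4), ¬¬p1  //  ¬(¬p1 ∨ p4), ¬p1.
              branch 2.1.1.1 (add (¬p1 ∨ p4), ¬¬p1):
                (¬p1 ∨ p4): β-rule — branch into ¬p1  //  p4.
                  branch 2.1.1.1.1 (add ¬p1):
                    × closes — contains both p1 and ¬p1.
                  branch 2.1.1.1.2 (add p4):
                    × closes — contains both p4 and ¬p4.
              branch 2.1.1.2 (add ¬(¬p1 ∨ p4), ¬p1):
                ¬(¬p1 ∨ p4): α-rule — add ¬¬p1, ¬p4.
                × closes — contains both p1 and ¬p1.
          branch 2.1.2 (add ¬p3):
            ¬((¬p1 ∨ p4) ↔ ¬p1): β-rule — branch into (¬p1 ∨ p4), ¬¬p1  //  ¬(¬p1 ∨ p4), ¬p1.
              branch 2.1.2.1 (add (¬p1 ∨ p4), ¬¬p1):
                (¬p1 ∨ p4): β-rule — branch into ¬p1  //  p4.
                  branch 2.1.2.1.1 (add ¬p1):
                    × closes — contains both p1 and ¬p1.
                  branch 2.1.2.1.2 (add p4):
                    × closes — contains both p4 and ¬p4.
              branch 2.1.2.2 (add ¬(¬p1 ∨ p4), ¬p1):
                ¬(¬p1 ∨ p4): α-rule — add ¬¬p1, ¬p4.
                × closes — contains both p1 and ¬p1.
      branch 2.2 (add ¬(¬p3 ∧ p4)):
        ¬(¬¬p5 ∧ p3): β-rule — branch into ¬¬¬p5  //  ¬p3.
          branch 2.2.1 (add ¬¬¬p5):
            ¬¬¬p5: drop double negation, giving ¬p5.
            ¬((¬p1 ∨ p4) ↔ ¬p1): β-rule — branch into (¬p1 ∨ p4), ¬¬p1  //  ¬(¬p1 ∨ p4), ¬p1.
              branch 2.2.1.1 (add (¬p1 ∨ p4), ¬¬p1):
                ¬(¬p3 ∧ p4): β-rule — branch into ¬¬p3  //  ¬p4.
                  branch 2.2.1.1.1 (add ¬¬p3):
                    (¬p1 ∨ p4): β-rule — branch into ¬p1  //  p4.
                      branch 2.2.1.1.1.1 (add ¬p1):
                        × closes — contains both p1 and ¬p1.
                      branch 2.2.1.1.1.2 (add p4):
                        ○ open, literals {p1=1, p2=1, p3=1, p4=1, p5=0}.
                  branch 2.2.1.1.2 (add ¬p4):
                    (¬p1 ∨ p4): β-rule — branch into ¬p1  //  p4.
                      branch 2.2.1.1.2.1 (add ¬p1):
                        × closes — contains both p1 and ¬p1.
                      branch 2.2.1.1.2.2 (add p4):
                        × closes — contains both p4 and ¬p4.
              branch 2.2.1.2 (add ¬(¬p1 ∨ p4), ¬p1):
                ¬(¬p1 ∨ p4): α-rule — add ¬¬p1, ¬p4.
                × closes — contains both p1 and ¬p1.
          branch 2.2.2 (add ¬p3):
            ¬((¬p1 ∨ p4) ↔ ¬p1): β-rule — branch into (¬p1 ∨ p4), ¬¬p1  //  ¬(¬p1 ∨ p4), ¬p1.
              branch 2.2.2.1 (add (¬p1 ∨ p4), ¬¬p1):
                ¬(¬p3 ∧ p4): β-rule — branch into ¬¬p3  //  ¬p4.
                  branch 2.2.2.1.1 (add ¬¬p3):
                    × closes — contains both p3 and ¬p3.
                  branch 2.2.2.1.2 (add ¬p4):
                    (¬p1 ∨ p4): β-rule — branch into ¬p1  //  p4.
                      branch 2.2.2.1.2.1 (add ¬p1):
                        × closes — contains both p1 and ¬p1.
                      branch 2.2.2.1.2.2 (add p4):
                        × closes — contains both p4 and ¬p4.
              branch 2.2.2.2 (add ¬(¬p1 ∨ p4), ¬p1):
                ¬(¬p1 ∨ p4): α-rule — add ¬¬p1, ¬p4.
                × closes — contains both p1 and ¬p1.
16 branches closed, 4 open.
Each open branch fixes some atoms; the unmentioned ones are free. Counting distinct full assignments: branch {p1=0, p3=0, p4=1} (p2, p5) contributes 4 new; branch {p1=0, p3=0, p4=1} (p2, p5) contributes 0 new; branch {p2=0, p3=0, p4=1} (p1, p5) contributes 2 new; branch {p1=1, p2=1, p3=1, p4=1, p5=0} (none free) contributes 1 new. Total: 7.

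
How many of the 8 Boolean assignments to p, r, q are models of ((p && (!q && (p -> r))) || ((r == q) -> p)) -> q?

Initial set: {(((p && (!q && (p -> r))) || ((r == q) -> p)) -> q)}.
(((p && (!q && (p -> r))) || ((r == q) -> p)) -> q): β-rule — branch into !((p && (!q && (p -> r))) || ((r == q) -> p))  //  q.
  branch 1 (add !((p && (!q && (p -> r))) || ((r == q) -> p))):
    !((p && (!q && (p -> r))) || ((r == q) -> p)): α-rule — add !(p && (!q && (p -> r))), !((r == q) -> p).
    !((r == q) -> p): α-rule — add (r == q), !p.
    !(p && (!q && (p -> r))): β-rule — branch into !p  //  !(!q && (p -> r)).
      branch 1.1 (add !p):
        (r == q): β-rule — branch into r, q  //  !r, !q.
          branch 1.1.1 (add r, q):
            ○ open, literals {p=0, q=1, r=1}.
          branch 1.1.2 (add !r, !q):
            ○ open, literals {p=0, q=0, r=0}.
      branch 1.2 (add !(!q && (p -> r))):
        (r == q): β-rule — branch into r, q  //  !r, !q.
          branch 1.2.1 (add r, q):
            !(!q && (p -> r)): β-rule — branch into !!q  //  !(p -> r).
              branch 1.2.1.1 (add !!q):
                ○ open, literals {p=0, q=1, r=1}.
              branch 1.2.1.2 (add !(p -> r)):
                !(p -> r): α-rule — add p, !r.
                × closes — contains both p and !p.
          branch 1.2.2 (add !r, !q):
            !(!q && (p -> r)): β-rule — branch into !!q  //  !(p -> r).
              branch 1.2.2.1 (add !!q):
                × closes — contains both q and !q.
              branch 1.2.2.2 (add !(p -> r)):
                !(p -> r): α-rule — add p, !r.
                × closes — contains both p and !p.
  branch 2 (add q):
    ○ open, literals {q=1}.
3 branches closed, 4 open.
Each open branch fixes some atoms; the unmentioned ones are free. Counting distinct full assignments: branch {p=0, q=1, r=1} (none free) contributes 1 new; branch {p=0, q=0, r=0} (none free) contributes 1 new; branch {p=0, q=1, r=1} (none free) contributes 0 new; branch {q=1} (p, r) contributes 3 new. Total: 5.

5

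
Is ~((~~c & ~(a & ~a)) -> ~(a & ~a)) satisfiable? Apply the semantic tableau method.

Unsatisfiable

Initial set: {~((~~c & ~(a & ~a)) -> ~(a & ~a))}.
~((~~c & ~(a & ~a)) -> ~(a & ~a)): α-rule — add (~~c & ~(a & ~a)), ~~(a & ~a).
(~~c & ~(a & ~a)): α-rule — add ~~c, ~(a & ~a).
~~(a & ~a): α-rule — add a, ~a.
× closes — contains both a and ~a.
All 1 branch closes.
Every branch closed; the formula is unsatisfiable.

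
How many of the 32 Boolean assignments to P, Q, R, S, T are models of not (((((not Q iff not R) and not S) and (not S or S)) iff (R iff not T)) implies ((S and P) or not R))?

6

Initial set: {not (((((not Q iff not R) and not S) and (not S or S)) iff (R iff not T)) implies ((S and P) or not R))}.
not (((((not Q iff not R) and not S) and (not S or S)) iff (R iff not T)) implies ((S and P) or not R)): α-rule — add ((((not Q iff not R) and not S) and (not S or S)) iff (R iff not T)), not ((S and P) or not R).
not ((S and P) or not R): α-rule — add not (S and P), not not R.
((((not Q iff not R) and not S) and (not S or S)) iff (R iff not T)): β-rule — branch into (((not Q iff not R) and not S) and (not S or S)), (R iff not T)  //  not (((not Q iff not R) and not S) and (not S or S)), not (R iff not T).
  branch 1 (add (((not Q iff not R) and not S) and (not S or S)), (R iff not T)):
    (((not Q iff not R) and not S) and (not S or S)): α-rule — add ((not Q iff not R) and not S), (not S or S).
    ((not Q iff not R) and not S): α-rule — add (not Q iff not R), not S.
    not (S and P): β-rule — branch into not S  //  not P.
      branch 1.1 (add not S):
        (R iff not T): β-rule — branch into R, not T  //  not R, not not T.
          branch 1.1.1 (add R, not T):
            (not S or S): β-rule — branch into not S  //  S.
              branch 1.1.1.1 (add not S):
                (not Q iff not R): β-rule — branch into not Q, not R  //  not not Q, not not R.
                  branch 1.1.1.1.1 (add not Q, not R):
                    × closes — contains both R and not R.
                  branch 1.1.1.1.2 (add not not Q, not not R):
                    ○ open, literals {Q=T, R=T, S=F, T=F}.
              branch 1.1.1.2 (add S):
                × closes — contains both S and not S.
          branch 1.1.2 (add not R, not not T):
            × closes — contains both R and not R.
      branch 1.2 (add not P):
        (R iff not T): β-rule — branch into R, not T  //  not R, not not T.
          branch 1.2.1 (add R, not T):
            (not S or S): β-rule — branch into not S  //  S.
              branch 1.2.1.1 (add not S):
                (not Q iff not R): β-rule — branch into not Q, not R  //  not not Q, not not R.
                  branch 1.2.1.1.1 (add not Q, not R):
                    × closes — contains both R and not R.
                  branch 1.2.1.1.2 (add not not Q, not not R):
                    ○ open, literals {P=F, Q=T, R=T, S=F, T=F}.
              branch 1.2.1.2 (add S):
                × closes — contains both S and not S.
          branch 1.2.2 (add not R, not not T):
            × closes — contains both R and not R.
  branch 2 (add not (((not Q iff not R) and not S) and (not S or S)), not (R iff not T)):
    not (S and P): β-rule — branch into not S  //  not P.
      branch 2.1 (add not S):
        not (((not Q iff not R) and not S) and (not S or S)): β-rule — branch into not ((not Q iff not R) and not S)  //  not (not S or S).
          branch 2.1.1 (add not ((not Q iff not R) and not S)):
            not (R iff not T): β-rule — branch into R, not not T  //  not R, not T.
              branch 2.1.1.1 (add R, not not T):
                not ((not Q iff not R) and not S): β-rule — branch into not (not Q iff not R)  //  not not S.
                  branch 2.1.1.1.1 (add not (not Q iff not R)):
                    not (not Q iff not R): β-rule — branch into not Q, not not R  //  not not Q, not R.
                      branch 2.1.1.1.1.1 (add not Q, not not R):
                        ○ open, literals {Q=F, R=T, S=F, T=T}.
                      branch 2.1.1.1.1.2 (add not not Q, not R):
                        × closes — contains both R and not R.
                  branch 2.1.1.1.2 (add not not S):
                    × closes — contains both S and not S.
              branch 2.1.1.2 (add not R, not T):
                × closes — contains both R and not R.
          branch 2.1.2 (add not (not S or S)):
            not (not S or S): α-rule — add not not S, not S.
            × closes — contains both S and not S.
      branch 2.2 (add not P):
        not (((not Q iff not R) and not S) and (not S or S)): β-rule — branch into not ((not Q iff not R) and not S)  //  not (not S or S).
          branch 2.2.1 (add not ((not Q iff not R) and not S)):
            not (R iff not T): β-rule — branch into R, not not T  //  not R, not T.
              branch 2.2.1.1 (add R, not not T):
                not ((not Q iff not R) and not S): β-rule — branch into not (not Q iff not R)  //  not not S.
                  branch 2.2.1.1.1 (add not (not Q iff not R)):
                    not (not Q iff not R): β-rule — branch into not Q, not not R  //  not not Q, not R.
                      branch 2.2.1.1.1.1 (add not Q, not not R):
                        ○ open, literals {P=F, Q=F, R=T, T=T}.
                      branch 2.2.1.1.1.2 (add not not Q, not R):
                        × closes — contains both R and not R.
                  branch 2.2.1.1.2 (add not not S):
                    ○ open, literals {P=F, R=T, S=T, T=T}.
              branch 2.2.1.2 (add not R, not T):
                × closes — contains both R and not R.
          branch 2.2.2 (add not (not S or S)):
            not (not S or S): α-rule — add not not S, not S.
            × closes — contains both S and not S.
13 branches closed, 5 open.
Each open branch fixes some atoms; the unmentioned ones are free. Counting distinct full assignments: branch {Q=T, R=T, S=F, T=F} (P) contributes 2 new; branch {P=F, Q=T, R=T, S=F, T=F} (none free) contributes 0 new; branch {Q=F, R=T, S=F, T=T} (P) contributes 2 new; branch {P=F, Q=F, R=T, T=T} (S) contributes 1 new; branch {P=F, R=T, S=T, T=T} (Q) contributes 1 new. Total: 6.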